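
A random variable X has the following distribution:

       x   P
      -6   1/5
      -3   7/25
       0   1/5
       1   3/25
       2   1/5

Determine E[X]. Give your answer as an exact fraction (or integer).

-38/25

E[X] = (1/5)·(-6) + (7/25)·(-3) + (1/5)·0 + (3/25)·1 + (1/5)·2
     = -38/25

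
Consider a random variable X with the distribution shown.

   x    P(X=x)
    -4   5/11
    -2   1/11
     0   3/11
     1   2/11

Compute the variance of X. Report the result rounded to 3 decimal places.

4.512

E[X] = (5/11)·(-4) + (1/11)·(-2) + (3/11)·0 + (2/11)·1 = -20/11
E[X²] = (5/11)·16 + (1/11)·4 + (3/11)·0 + (2/11)·1 = 86/11
Var(X) = 86/11 − (-20/11)² = 546/121 ≈ 4.512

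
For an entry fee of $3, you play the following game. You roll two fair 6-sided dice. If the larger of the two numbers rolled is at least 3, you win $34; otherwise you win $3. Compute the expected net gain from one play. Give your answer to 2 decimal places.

E[payout] = (1/9)·3 + (8/9)·34 = 275/9
Expected profit = 275/9 − 3 = 248/9 ≈ $27.56

$27.56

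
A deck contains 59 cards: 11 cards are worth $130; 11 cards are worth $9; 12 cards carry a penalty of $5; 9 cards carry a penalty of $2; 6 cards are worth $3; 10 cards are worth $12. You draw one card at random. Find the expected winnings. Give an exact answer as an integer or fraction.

E[payout] = (11/59)·130 + (11/59)·9 + (12/59)·(-5) + (9/59)·(-2) + (6/59)·3 + (10/59)·12 = 1589/59

1589/59 dollars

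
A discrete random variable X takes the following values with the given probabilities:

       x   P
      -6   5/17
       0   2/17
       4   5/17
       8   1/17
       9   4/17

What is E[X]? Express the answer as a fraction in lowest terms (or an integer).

2

E[X] = (5/17)·(-6) + (2/17)·0 + (5/17)·4 + (1/17)·8 + (4/17)·9
     = 2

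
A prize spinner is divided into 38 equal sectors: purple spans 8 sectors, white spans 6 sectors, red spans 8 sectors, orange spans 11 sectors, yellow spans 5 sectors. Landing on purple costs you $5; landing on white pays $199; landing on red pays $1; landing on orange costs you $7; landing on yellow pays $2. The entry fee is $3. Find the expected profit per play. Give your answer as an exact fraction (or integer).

981/38 dollars

E[payout] = (8/38)·(-5) + (6/38)·199 + (8/38)·1 + (11/38)·(-7) + (5/38)·2 = 1095/38
Expected profit = 1095/38 − 3 = 981/38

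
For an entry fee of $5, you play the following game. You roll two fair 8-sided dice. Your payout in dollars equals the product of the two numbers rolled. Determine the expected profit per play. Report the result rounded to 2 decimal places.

$15.25

Distribution of the product of the two numbers rolled: 1 w.p. 1/64, 2 w.p. 1/32, 3 w.p. 1/32, 4 w.p. 3/64, 5 w.p. 1/32, 6 w.p. 1/16, …
E[payout] = (1/64)·1 + (1/32)·2 + (1/32)·3 + (3/64)·4 + (1/32)·5 + (1/16)·6 + (1/32)·7 + (1/16)·8 + (1/64)·9 + (1/32)·10 + (1/16)·12 + (1/32)·14 + (1/32)·15 + (3/64)·16 + (1/32)·18 + (1/32)·20 + (1/32)·21 + (1/16)·24 + (1/64)·25 + (1/32)·28 + (1/32)·30 + (1/32)·32 + (1/32)·35 + (1/64)·36 + (1/32)·40 + (1/32)·42 + (1/32)·48 + (1/64)·49 + (1/32)·56 + (1/64)·64 = 81/4
Expected profit = 81/4 − 5 = 61/4 ≈ $15.25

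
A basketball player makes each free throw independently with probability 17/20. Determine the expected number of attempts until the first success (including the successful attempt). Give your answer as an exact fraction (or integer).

20/17

For a geometric distribution, E[trials] = 1/p = 1/(17/20) = 20/17.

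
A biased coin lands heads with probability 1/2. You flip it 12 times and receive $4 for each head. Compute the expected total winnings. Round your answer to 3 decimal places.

E[#heads] = 12·1/2 = 6 (linearity over flips).
E[winnings] = 4·6 = 24.
≈ 24.000

$24.000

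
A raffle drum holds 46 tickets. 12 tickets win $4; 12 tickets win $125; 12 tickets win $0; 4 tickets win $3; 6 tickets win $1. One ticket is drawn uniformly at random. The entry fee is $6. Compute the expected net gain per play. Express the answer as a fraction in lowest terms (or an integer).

E[payout] = (12/46)·4 + (12/46)·125 + (12/46)·0 + (4/46)·3 + (6/46)·1 = 783/23
Expected profit = 783/23 − 6 = 645/23

645/23 dollars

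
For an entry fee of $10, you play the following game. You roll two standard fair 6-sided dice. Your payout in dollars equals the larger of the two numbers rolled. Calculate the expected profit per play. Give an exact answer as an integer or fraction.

Distribution of the larger of the two numbers rolled: 1 w.p. 1/36, 2 w.p. 1/12, 3 w.p. 5/36, 4 w.p. 7/36, 5 w.p. 1/4, 6 w.p. 11/36
E[payout] = (1/36)·1 + (1/12)·2 + (5/36)·3 + (7/36)·4 + (1/4)·5 + (11/36)·6 = 161/36
Expected profit = 161/36 − 10 = -199/36

-199/36 dollars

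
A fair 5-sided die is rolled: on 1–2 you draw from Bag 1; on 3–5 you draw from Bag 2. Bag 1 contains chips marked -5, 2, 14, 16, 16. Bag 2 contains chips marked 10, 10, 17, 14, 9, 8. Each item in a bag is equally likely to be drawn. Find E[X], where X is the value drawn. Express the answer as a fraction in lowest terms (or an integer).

256/25

E[X | Bag 1] = (-5 + 2 + 14 + 16 + 16)/5 = 43/5
E[X | Bag 2] = (10 + 10 + 17 + 14 + 9 + 8)/6 = 34/3
E[X] = (2/5)·43/5 + (3/5)·34/3 = 256/25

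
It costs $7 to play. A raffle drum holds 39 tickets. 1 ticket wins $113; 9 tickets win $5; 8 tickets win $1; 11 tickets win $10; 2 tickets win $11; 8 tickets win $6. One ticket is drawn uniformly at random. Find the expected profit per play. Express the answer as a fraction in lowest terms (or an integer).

E[payout] = (1/39)·113 + (9/39)·5 + (8/39)·1 + (11/39)·10 + (2/39)·11 + (8/39)·6 = 346/39
Expected profit = 346/39 − 7 = 73/39

73/39 dollars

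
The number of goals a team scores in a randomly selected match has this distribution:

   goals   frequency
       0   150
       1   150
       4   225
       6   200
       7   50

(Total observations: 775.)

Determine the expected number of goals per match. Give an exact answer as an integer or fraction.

Total = 775, so P(goals=0) = 150/775, etc.
E[X] = (6/31)·0 + (6/31)·1 + (9/31)·4 + (8/31)·6 + (2/31)·7
     = 104/31

104/31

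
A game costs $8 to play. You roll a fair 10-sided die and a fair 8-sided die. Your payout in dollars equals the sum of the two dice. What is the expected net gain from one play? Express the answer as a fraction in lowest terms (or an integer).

Distribution of the sum of the two dice: 2 w.p. 1/80, 3 w.p. 1/40, 4 w.p. 3/80, 5 w.p. 1/20, 6 w.p. 1/16, 7 w.p. 3/40, …
E[payout] = (1/80)·2 + (1/40)·3 + (3/80)·4 + (1/20)·5 + (1/16)·6 + (3/40)·7 + (7/80)·8 + (1/10)·9 + (1/10)·10 + (1/10)·11 + (7/80)·12 + (3/40)·13 + (1/16)·14 + (1/20)·15 + (3/80)·16 + (1/40)·17 + (1/80)·18 = 10
Expected profit = 10 − 8 = 2

$2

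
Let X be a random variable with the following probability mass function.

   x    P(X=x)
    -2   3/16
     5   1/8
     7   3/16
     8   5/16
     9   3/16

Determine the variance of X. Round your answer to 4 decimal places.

15.1875

E[X] = (3/16)·(-2) + (1/8)·5 + (3/16)·7 + (5/16)·8 + (3/16)·9 = 23/4
E[X²] = (3/16)·4 + (1/8)·25 + (3/16)·49 + (5/16)·64 + (3/16)·81 = 193/4
Var(X) = 193/4 − (23/4)² = 243/16 ≈ 15.1875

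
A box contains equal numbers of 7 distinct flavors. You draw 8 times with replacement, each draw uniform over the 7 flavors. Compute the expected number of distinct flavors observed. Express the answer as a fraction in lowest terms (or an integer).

Let Xⱼ=1 if type j appears at least once. P(Xⱼ=1) = 1 − ((7−1)/7)^8 = 4085185/5764801.
E[#distinct] = 7·4085185/5764801 = 4085185/823543.

4085185/823543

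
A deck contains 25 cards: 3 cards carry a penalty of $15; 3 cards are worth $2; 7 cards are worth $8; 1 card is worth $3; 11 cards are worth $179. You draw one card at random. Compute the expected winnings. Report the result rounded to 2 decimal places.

E[payout] = (3/25)·(-15) + (3/25)·2 + (7/25)·8 + (1/25)·3 + (11/25)·179 = 1989/25
≈ $79.56

$79.56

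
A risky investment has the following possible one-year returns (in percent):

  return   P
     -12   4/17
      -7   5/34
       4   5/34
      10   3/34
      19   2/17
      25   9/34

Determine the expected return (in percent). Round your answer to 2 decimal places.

6.47

E[X] = (4/17)·(-12) + (5/34)·(-7) + (5/34)·4 + (3/34)·10 + (2/17)·19 + (9/34)·25
     = 110/17 ≈ 6.47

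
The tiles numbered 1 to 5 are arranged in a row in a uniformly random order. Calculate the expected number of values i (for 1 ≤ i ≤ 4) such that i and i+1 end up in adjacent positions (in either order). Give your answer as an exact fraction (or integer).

For each i ∈ {1,…,4}, let Xᵢ = 1 if i and i+1 are adjacent. P(Xᵢ=1) = 2·(5−1)!/5! = 2/5.
By linearity, E[ΣXᵢ] = (4)·(2/5) = 8/5.

8/5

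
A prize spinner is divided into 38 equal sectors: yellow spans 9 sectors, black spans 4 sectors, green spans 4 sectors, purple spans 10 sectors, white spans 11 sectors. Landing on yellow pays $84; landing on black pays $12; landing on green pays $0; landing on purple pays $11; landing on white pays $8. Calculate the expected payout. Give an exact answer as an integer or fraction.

501/19 dollars

E[payout] = (9/38)·84 + (4/38)·12 + (4/38)·0 + (10/38)·11 + (11/38)·8 = 501/19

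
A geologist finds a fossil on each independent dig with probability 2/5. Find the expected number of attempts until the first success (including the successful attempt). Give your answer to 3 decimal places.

For a geometric distribution, E[trials] = 1/p = 1/(2/5) = 5/2.
≈ 2.500

2.500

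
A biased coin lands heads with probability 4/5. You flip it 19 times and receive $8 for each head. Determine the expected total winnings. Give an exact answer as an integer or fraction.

608/5 dollars

E[#heads] = 19·4/5 = 76/5 (linearity over flips).
E[winnings] = 8·76/5 = 608/5.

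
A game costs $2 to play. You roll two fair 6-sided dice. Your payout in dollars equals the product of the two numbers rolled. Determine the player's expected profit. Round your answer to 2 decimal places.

Distribution of the product of the two numbers rolled: 1 w.p. 1/36, 2 w.p. 1/18, 3 w.p. 1/18, 4 w.p. 1/12, 5 w.p. 1/18, 6 w.p. 1/9, …
E[payout] = (1/36)·1 + (1/18)·2 + (1/18)·3 + (1/12)·4 + (1/18)·5 + (1/9)·6 + (1/18)·8 + (1/36)·9 + (1/18)·10 + (1/9)·12 + (1/18)·15 + (1/36)·16 + (1/18)·18 + (1/18)·20 + (1/18)·24 + (1/36)·25 + (1/18)·30 + (1/36)·36 = 49/4
Expected profit = 49/4 − 2 = 41/4 ≈ $10.25

$10.25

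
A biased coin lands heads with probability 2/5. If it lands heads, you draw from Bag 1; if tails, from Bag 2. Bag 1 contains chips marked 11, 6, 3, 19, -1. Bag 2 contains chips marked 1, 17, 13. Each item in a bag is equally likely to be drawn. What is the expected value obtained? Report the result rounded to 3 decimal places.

E[X | Bag 1] = (11 + 6 + 3 + 19 − 1)/5 = 38/5
E[X | Bag 2] = (1 + 17 + 13)/3 = 31/3
E[X] = (2/5)·38/5 + (3/5)·31/3 = 231/25 ≈ 9.240

9.240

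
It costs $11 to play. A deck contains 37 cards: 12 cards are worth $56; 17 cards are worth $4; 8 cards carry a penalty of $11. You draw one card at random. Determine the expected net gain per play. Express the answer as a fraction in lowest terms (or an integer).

E[payout] = (12/37)·56 + (17/37)·4 + (8/37)·(-11) = 652/37
Expected profit = 652/37 − 11 = 245/37

245/37 dollars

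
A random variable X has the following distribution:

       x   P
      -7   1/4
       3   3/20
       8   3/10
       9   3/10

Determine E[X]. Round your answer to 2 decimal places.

3.80

E[X] = (1/4)·(-7) + (3/20)·3 + (3/10)·8 + (3/10)·9
     = 19/5 ≈ 3.80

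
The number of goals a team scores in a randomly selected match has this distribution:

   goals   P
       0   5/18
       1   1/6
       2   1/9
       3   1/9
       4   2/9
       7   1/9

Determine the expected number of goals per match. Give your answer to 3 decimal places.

2.389

E[X] = (5/18)·0 + (1/6)·1 + (1/9)·2 + (1/9)·3 + (2/9)·4 + (1/9)·7
     = 43/18 ≈ 2.389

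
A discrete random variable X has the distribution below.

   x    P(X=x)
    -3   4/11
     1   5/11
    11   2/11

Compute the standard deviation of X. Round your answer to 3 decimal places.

E[X] = 15/11, E[X²] = 283/11
Var(X) = E[X²] − (E[X])² = 283/11 − 225/121 = 2888/121
SD(X) = √(2888/121) ≈ 4.885

4.885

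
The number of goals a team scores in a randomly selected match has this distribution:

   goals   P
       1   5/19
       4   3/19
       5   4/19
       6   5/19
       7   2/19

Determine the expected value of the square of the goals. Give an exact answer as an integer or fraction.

431/19

E[X²] = (5/19)·1 + (3/19)·16 + (4/19)·25 + (5/19)·36 + (2/19)·49
     = 431/19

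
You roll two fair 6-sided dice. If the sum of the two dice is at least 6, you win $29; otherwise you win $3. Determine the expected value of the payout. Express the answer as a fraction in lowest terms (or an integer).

E[payout] = (5/18)·3 + (13/18)·29 = 196/9

196/9 dollars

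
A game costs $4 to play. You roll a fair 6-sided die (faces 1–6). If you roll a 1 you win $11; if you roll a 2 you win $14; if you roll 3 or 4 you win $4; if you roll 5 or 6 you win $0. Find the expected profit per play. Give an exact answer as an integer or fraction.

E[payout] = (1/3)·0 + (1/3)·4 + (1/6)·11 + (1/6)·14 = 11/2
Expected profit = 11/2 − 4 = 3/2

3/2 dollars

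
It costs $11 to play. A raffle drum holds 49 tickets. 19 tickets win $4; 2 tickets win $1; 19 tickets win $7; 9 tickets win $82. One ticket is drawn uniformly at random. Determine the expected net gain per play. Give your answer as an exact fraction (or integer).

E[payout] = (19/49)·4 + (2/49)·1 + (19/49)·7 + (9/49)·82 = 949/49
Expected profit = 949/49 − 11 = 410/49

410/49 dollars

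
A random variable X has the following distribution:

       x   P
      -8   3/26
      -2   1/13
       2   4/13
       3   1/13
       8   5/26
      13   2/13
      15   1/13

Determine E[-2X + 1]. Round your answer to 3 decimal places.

-7.923

E[-2x+1] = (3/26)·17 + (1/13)·5 + (4/13)·(-3) + (1/13)·(-5) + (5/26)·(-15) + (2/13)·(-25) + (1/13)·(-29)
     = -103/13 ≈ -7.923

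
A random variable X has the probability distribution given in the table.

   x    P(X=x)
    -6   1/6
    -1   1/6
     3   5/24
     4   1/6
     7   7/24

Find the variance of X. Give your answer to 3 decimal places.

E[X] = (1/6)·(-6) + (1/6)·(-1) + (5/24)·3 + (1/6)·4 + (7/24)·7 = 13/6
E[X²] = (1/6)·36 + (1/6)·1 + (5/24)·9 + (1/6)·16 + (7/24)·49 = 25
Var(X) = 25 − (13/6)² = 731/36 ≈ 20.306

20.306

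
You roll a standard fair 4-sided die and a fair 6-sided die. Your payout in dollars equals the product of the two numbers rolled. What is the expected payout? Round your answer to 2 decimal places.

$8.75

Distribution of the product of the two numbers rolled: 1 w.p. 1/24, 2 w.p. 1/12, 3 w.p. 1/12, 4 w.p. 1/8, 5 w.p. 1/24, 6 w.p. 1/8, …
E[payout] = (1/24)·1 + (1/12)·2 + (1/12)·3 + (1/8)·4 + (1/24)·5 + (1/8)·6 + (1/12)·8 + (1/24)·9 + (1/24)·10 + (1/8)·12 + (1/24)·15 + (1/24)·16 + (1/24)·18 + (1/24)·20 + (1/24)·24 = 35/4
≈ $8.75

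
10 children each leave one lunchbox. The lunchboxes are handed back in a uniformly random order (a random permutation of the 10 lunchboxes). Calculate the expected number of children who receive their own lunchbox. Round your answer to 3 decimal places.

Let Xᵢ = 1 if person i gets their own lunchbox. For each i, P(Xᵢ=1) = 1/10.
By linearity of expectation, E[X₁+…+X_10] = 10·(1/10) = 1.
≈ 1.000

1.000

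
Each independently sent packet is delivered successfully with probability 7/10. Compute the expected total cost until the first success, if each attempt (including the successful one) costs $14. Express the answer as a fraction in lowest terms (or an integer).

$20

E[#attempts] = 1/p = 10/7; E[cost] = 14·10/7 = 20.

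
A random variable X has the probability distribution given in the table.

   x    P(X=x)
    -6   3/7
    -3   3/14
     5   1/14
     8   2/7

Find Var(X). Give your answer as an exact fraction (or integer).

E[X] = (3/7)·(-6) + (3/14)·(-3) + (1/14)·5 + (2/7)·8 = -4/7
E[X²] = (3/7)·36 + (3/14)·9 + (1/14)·25 + (2/7)·64 = 262/7
Var(X) = 262/7 − (-4/7)² = 1818/49

1818/49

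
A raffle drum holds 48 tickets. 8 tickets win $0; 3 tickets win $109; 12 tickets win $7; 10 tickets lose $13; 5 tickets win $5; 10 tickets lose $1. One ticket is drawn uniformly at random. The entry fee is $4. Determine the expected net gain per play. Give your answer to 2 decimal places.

E[payout] = (8/48)·0 + (3/48)·109 + (12/48)·7 + (10/48)·(-13) + (5/48)·5 + (10/48)·(-1) = 37/6
Expected profit = 37/6 − 4 = 13/6 ≈ $2.17

$2.17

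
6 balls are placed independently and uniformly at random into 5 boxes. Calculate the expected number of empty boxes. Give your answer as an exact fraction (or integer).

Let Xⱼ=1 if box j is empty. P(Xⱼ=1) = ((5-1)/5)^6 = 4096/15625.
By linearity, E[#empty] = 5·4096/15625 = 4096/3125.

4096/3125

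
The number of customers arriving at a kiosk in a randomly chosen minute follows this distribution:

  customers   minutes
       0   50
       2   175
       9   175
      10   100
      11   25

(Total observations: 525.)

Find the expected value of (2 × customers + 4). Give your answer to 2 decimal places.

16.19

Total = 525, so P(customers=0) = 50/525, etc.
E[2x+4] = (2/21)·4 + (1/3)·8 + (1/3)·22 + (4/21)·24 + (1/21)·26
     = 340/21 ≈ 16.19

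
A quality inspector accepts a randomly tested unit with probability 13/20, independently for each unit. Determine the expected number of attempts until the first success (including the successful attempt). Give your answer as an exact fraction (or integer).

20/13

For a geometric distribution, E[trials] = 1/p = 1/(13/20) = 20/13.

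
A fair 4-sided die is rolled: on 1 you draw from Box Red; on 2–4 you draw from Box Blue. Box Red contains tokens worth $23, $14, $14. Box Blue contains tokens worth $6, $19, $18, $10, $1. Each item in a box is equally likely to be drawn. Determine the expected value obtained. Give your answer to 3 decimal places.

E[X | Box Red] = (23 + 14 + 14)/3 = 17
E[X | Box Blue] = (6 + 19 + 18 + 10 + 1)/5 = 54/5
E[X] = (1/4)·17 + (3/4)·54/5 = 247/20 ≈ 12.350

$12.350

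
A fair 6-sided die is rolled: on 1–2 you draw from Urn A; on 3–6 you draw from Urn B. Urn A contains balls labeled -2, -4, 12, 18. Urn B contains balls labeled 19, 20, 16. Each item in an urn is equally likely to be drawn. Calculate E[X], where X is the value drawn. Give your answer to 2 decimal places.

14.22

E[X | Urn A] = (-2 − 4 + 12 + 18)/4 = 6
E[X | Urn B] = (19 + 20 + 16)/3 = 55/3
E[X] = (1/3)·6 + (2/3)·55/3 = 128/9 ≈ 14.22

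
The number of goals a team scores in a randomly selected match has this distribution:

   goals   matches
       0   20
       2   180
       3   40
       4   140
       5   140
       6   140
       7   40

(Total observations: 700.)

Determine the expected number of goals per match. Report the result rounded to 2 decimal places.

Total = 700, so P(goals=0) = 20/700, etc.
E[X] = (1/35)·0 + (9/35)·2 + (2/35)·3 + (1/5)·4 + (1/5)·5 + (1/5)·6 + (2/35)·7
     = 143/35 ≈ 4.09

4.09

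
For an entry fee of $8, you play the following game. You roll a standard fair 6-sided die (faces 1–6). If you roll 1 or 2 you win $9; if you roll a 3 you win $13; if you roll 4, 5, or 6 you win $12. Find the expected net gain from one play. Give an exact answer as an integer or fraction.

E[payout] = (1/3)·9 + (1/2)·12 + (1/6)·13 = 67/6
Expected profit = 67/6 − 8 = 19/6

19/6 dollars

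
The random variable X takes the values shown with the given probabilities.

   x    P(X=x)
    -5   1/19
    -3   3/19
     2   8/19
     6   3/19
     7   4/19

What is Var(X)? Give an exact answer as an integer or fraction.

5068/361

E[X] = (1/19)·(-5) + (3/19)·(-3) + (8/19)·2 + (3/19)·6 + (4/19)·7 = 48/19
E[X²] = (1/19)·25 + (3/19)·9 + (8/19)·4 + (3/19)·36 + (4/19)·49 = 388/19
Var(X) = 388/19 − (48/19)² = 5068/361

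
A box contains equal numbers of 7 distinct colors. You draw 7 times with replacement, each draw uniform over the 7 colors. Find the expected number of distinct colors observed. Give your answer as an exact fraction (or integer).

Let Xⱼ=1 if type j appears at least once. P(Xⱼ=1) = 1 − ((7−1)/7)^7 = 543607/823543.
E[#distinct] = 7·543607/823543 = 543607/117649.

543607/117649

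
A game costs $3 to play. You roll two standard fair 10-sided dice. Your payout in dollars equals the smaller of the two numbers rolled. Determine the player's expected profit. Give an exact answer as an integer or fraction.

Distribution of the smaller of the two numbers rolled: 1 w.p. 19/100, 2 w.p. 17/100, 3 w.p. 3/20, 4 w.p. 13/100, 5 w.p. 11/100, 6 w.p. 9/100, …
E[payout] = (19/100)·1 + (17/100)·2 + (3/20)·3 + (13/100)·4 + (11/100)·5 + (9/100)·6 + (7/100)·7 + (1/20)·8 + (3/100)·9 + (1/100)·10 = 77/20
Expected profit = 77/20 − 3 = 17/20

17/20 dollars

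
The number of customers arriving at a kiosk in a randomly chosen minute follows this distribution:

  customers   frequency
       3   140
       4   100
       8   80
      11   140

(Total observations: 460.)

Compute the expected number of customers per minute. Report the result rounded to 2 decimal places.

Total = 460, so P(customers=3) = 140/460, etc.
E[X] = (7/23)·3 + (5/23)·4 + (4/23)·8 + (7/23)·11
     = 150/23 ≈ 6.52

6.52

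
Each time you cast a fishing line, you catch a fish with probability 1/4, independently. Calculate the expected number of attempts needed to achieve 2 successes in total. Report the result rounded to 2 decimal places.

8.00

By linearity (sum of 2 independent geometric waits), E[trials] = 2/p = 2/(1/4) = 8.
≈ 8.00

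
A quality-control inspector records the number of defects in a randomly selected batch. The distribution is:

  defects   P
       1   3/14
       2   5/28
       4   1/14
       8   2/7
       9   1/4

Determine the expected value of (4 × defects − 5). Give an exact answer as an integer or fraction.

116/7

E[4x-5] = (3/14)·(-1) + (5/28)·3 + (1/14)·11 + (2/7)·27 + (1/4)·31
     = 116/7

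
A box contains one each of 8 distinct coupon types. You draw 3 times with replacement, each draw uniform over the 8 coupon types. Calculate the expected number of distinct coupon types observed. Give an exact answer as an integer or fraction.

169/64

Let Xⱼ=1 if type j appears at least once. P(Xⱼ=1) = 1 − ((8−1)/8)^3 = 169/512.
E[#distinct] = 8·169/512 = 169/64.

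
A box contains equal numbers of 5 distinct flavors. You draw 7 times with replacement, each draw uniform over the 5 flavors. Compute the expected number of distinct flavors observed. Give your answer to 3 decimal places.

Let Xⱼ=1 if type j appears at least once. P(Xⱼ=1) = 1 − ((5−1)/5)^7 = 61741/78125.
E[#distinct] = 5·61741/78125 = 61741/15625.
≈ 3.951

3.951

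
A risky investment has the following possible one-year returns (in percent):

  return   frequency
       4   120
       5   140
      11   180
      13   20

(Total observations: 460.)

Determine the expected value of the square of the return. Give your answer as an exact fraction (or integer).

Total = 460, so P(return=4) = 120/460, etc.
E[X²] = (6/23)·16 + (7/23)·25 + (9/23)·121 + (1/23)·169
     = 1529/23

1529/23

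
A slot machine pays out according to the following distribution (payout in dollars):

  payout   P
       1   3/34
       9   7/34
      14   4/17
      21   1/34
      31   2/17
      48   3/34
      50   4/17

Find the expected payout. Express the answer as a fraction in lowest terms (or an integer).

51/2 dollars

E[X] = (3/34)·1 + (7/34)·9 + (4/17)·14 + (1/34)·21 + (2/17)·31 + (3/34)·48 + (4/17)·50
     = 51/2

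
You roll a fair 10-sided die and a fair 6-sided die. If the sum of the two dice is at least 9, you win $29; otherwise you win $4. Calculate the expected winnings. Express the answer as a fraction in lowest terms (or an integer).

E[payout] = (9/20)·4 + (11/20)·29 = 71/4

71/4 dollars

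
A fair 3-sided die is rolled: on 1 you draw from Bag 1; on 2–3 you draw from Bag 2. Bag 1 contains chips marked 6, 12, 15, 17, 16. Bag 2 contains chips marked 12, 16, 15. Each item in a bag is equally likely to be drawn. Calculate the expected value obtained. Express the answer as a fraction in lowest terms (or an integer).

E[X | Bag 1] = (6 + 12 + 15 + 17 + 16)/5 = 66/5
E[X | Bag 2] = (12 + 16 + 15)/3 = 43/3
E[X] = (1/3)·66/5 + (2/3)·43/3 = 628/45

628/45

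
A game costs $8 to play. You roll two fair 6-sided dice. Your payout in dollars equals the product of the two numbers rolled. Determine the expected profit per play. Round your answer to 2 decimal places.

$4.25

Distribution of the product of the two numbers rolled: 1 w.p. 1/36, 2 w.p. 1/18, 3 w.p. 1/18, 4 w.p. 1/12, 5 w.p. 1/18, 6 w.p. 1/9, …
E[payout] = (1/36)·1 + (1/18)·2 + (1/18)·3 + (1/12)·4 + (1/18)·5 + (1/9)·6 + (1/18)·8 + (1/36)·9 + (1/18)·10 + (1/9)·12 + (1/18)·15 + (1/36)·16 + (1/18)·18 + (1/18)·20 + (1/18)·24 + (1/36)·25 + (1/18)·30 + (1/36)·36 = 49/4
Expected profit = 49/4 − 8 = 17/4 ≈ $4.25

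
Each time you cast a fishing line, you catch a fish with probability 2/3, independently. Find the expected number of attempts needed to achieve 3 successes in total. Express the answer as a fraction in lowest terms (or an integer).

9/2

By linearity (sum of 3 independent geometric waits), E[trials] = 3/p = 3/(2/3) = 9/2.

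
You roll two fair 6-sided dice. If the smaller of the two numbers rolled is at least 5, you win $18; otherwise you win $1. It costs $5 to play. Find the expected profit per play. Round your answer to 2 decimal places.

-$2.11

E[payout] = (8/9)·1 + (1/9)·18 = 26/9
Expected profit = 26/9 − 5 = -19/9 ≈ -$2.11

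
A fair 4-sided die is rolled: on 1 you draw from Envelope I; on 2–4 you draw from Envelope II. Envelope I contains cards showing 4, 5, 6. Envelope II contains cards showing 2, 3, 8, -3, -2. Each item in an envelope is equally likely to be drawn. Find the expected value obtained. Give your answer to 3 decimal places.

2.450

E[X | Envelope I] = (4 + 5 + 6)/3 = 5
E[X | Envelope II] = (2 + 3 + 8 − 3 − 2)/5 = 8/5
E[X] = (1/4)·5 + (3/4)·8/5 = 49/20 ≈ 2.450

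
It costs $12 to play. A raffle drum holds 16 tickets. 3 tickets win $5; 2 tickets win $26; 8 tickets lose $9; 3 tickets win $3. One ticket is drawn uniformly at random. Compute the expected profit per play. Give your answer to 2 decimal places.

E[payout] = (3/16)·5 + (2/16)·26 + (8/16)·(-9) + (3/16)·3 = 1/4
Expected profit = 1/4 − 12 = -47/4 ≈ -$11.75

-$11.75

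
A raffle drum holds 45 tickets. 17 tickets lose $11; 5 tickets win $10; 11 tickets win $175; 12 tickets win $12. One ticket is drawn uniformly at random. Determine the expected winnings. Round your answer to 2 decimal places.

$42.93

E[payout] = (17/45)·(-11) + (5/45)·10 + (11/45)·175 + (12/45)·12 = 644/15
≈ $42.93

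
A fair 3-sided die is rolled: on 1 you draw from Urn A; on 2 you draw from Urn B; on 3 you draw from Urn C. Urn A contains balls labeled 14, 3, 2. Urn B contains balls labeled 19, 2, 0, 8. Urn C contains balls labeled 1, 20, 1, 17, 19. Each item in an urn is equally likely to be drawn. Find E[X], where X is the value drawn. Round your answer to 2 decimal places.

8.39

E[X | Urn A] = (14 + 3 + 2)/3 = 19/3
E[X | Urn B] = (19 + 2 + 0 + 8)/4 = 29/4
E[X | Urn C] = (1 + 20 + 1 + 17 + 19)/5 = 58/5
E[X] = (1/3)·19/3 + (1/3)·29/4 + (1/3)·58/5 = 1511/180 ≈ 8.39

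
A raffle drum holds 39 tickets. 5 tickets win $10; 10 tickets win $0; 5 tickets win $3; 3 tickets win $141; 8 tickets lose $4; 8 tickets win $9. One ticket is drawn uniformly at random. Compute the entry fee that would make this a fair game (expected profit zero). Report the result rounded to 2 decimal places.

$13.54

E[payout] = (5/39)·10 + (10/39)·0 + (5/39)·3 + (3/39)·141 + (8/39)·(-4) + (8/39)·9 = 176/13
Fair fee = E[payout] = 176/13 ≈ $13.54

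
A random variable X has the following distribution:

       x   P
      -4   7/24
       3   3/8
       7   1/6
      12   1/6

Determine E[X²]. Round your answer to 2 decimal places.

E[X²] = (7/24)·16 + (3/8)·9 + (1/6)·49 + (1/6)·144
     = 965/24 ≈ 40.21

40.21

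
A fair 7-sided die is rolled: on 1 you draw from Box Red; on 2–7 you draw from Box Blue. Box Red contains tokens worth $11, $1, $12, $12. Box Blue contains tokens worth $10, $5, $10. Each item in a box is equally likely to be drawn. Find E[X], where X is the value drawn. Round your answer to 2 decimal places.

$8.43

E[X | Box Red] = (11 + 1 + 12 + 12)/4 = 9
E[X | Box Blue] = (10 + 5 + 10)/3 = 25/3
E[X] = (1/7)·9 + (6/7)·25/3 = 59/7 ≈ 8.43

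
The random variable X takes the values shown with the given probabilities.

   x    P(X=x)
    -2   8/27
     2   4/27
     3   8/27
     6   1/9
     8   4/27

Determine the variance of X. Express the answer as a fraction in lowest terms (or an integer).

968/81

E[X] = (8/27)·(-2) + (4/27)·2 + (8/27)·3 + (1/9)·6 + (4/27)·8 = 22/9
E[X²] = (8/27)·4 + (4/27)·4 + (8/27)·9 + (1/9)·36 + (4/27)·64 = 484/27
Var(X) = 484/27 − (22/9)² = 968/81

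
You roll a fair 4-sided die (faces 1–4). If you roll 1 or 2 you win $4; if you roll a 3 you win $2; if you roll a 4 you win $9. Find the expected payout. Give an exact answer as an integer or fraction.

19/4 dollars

E[payout] = (1/4)·2 + (1/2)·4 + (1/4)·9 = 19/4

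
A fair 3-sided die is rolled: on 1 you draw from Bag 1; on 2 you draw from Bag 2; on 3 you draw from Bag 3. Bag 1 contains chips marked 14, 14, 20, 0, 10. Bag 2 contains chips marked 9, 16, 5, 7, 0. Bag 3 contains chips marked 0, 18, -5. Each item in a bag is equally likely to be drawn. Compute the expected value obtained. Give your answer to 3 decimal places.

7.778

E[X | Bag 1] = (14 + 14 + 20 + 0 + 10)/5 = 58/5
E[X | Bag 2] = (9 + 16 + 5 + 7 + 0)/5 = 37/5
E[X | Bag 3] = (0 + 18 − 5)/3 = 13/3
E[X] = (1/3)·58/5 + (1/3)·37/5 + (1/3)·13/3 = 70/9 ≈ 7.778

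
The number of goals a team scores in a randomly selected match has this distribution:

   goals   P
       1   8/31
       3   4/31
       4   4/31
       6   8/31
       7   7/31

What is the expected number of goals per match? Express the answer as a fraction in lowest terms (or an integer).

133/31

E[X] = (8/31)·1 + (4/31)·3 + (4/31)·4 + (8/31)·6 + (7/31)·7
     = 133/31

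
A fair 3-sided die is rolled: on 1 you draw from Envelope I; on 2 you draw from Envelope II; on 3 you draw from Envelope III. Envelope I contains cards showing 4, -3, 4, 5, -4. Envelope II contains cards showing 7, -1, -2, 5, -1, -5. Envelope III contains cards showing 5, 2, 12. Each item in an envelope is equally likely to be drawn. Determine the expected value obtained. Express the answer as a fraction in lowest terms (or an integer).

E[X | Envelope I] = (4 − 3 + 4 + 5 − 4)/5 = 6/5
E[X | Envelope II] = (7 − 1 − 2 + 5 − 1 − 5)/6 = 1/2
E[X | Envelope III] = (5 + 2 + 12)/3 = 19/3
E[X] = (1/3)·6/5 + (1/3)·1/2 + (1/3)·19/3 = 241/90

241/90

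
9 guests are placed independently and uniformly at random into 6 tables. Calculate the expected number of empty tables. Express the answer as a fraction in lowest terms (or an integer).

1953125/1679616

Let Xⱼ=1 if table j is empty. P(Xⱼ=1) = ((6-1)/6)^9 = 1953125/10077696.
By linearity, E[#empty] = 6·1953125/10077696 = 1953125/1679616.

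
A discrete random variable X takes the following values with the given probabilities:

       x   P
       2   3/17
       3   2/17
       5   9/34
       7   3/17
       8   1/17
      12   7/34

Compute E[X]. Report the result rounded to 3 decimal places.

6.206

E[X] = (3/17)·2 + (2/17)·3 + (9/34)·5 + (3/17)·7 + (1/17)·8 + (7/34)·12
     = 211/34 ≈ 6.206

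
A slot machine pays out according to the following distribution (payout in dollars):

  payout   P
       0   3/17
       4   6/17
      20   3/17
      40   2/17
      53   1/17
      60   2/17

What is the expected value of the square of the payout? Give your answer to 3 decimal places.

E[X²] = (3/17)·0 + (6/17)·16 + (3/17)·400 + (2/17)·1600 + (1/17)·2809 + (2/17)·3600
     = 14505/17 ≈ 853.235

853.235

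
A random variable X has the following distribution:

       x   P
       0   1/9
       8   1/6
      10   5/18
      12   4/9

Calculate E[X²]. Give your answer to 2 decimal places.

102.44

E[X²] = (1/9)·0 + (1/6)·64 + (5/18)·100 + (4/9)·144
     = 922/9 ≈ 102.44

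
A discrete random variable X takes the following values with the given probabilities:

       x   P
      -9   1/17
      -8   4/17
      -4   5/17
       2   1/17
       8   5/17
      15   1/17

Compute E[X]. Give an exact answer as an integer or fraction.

-4/17

E[X] = (1/17)·(-9) + (4/17)·(-8) + (5/17)·(-4) + (1/17)·2 + (5/17)·8 + (1/17)·15
     = -4/17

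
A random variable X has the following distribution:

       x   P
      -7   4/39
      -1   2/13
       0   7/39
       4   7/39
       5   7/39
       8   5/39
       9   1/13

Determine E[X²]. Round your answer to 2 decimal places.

E[X²] = (4/39)·49 + (2/13)·1 + (7/39)·0 + (7/39)·16 + (7/39)·25 + (5/39)·64 + (1/13)·81
     = 1052/39 ≈ 26.97

26.97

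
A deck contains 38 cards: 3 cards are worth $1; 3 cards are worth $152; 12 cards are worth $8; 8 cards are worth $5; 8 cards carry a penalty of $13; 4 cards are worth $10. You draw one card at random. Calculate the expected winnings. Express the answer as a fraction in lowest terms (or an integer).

531/38 dollars

E[payout] = (3/38)·1 + (3/38)·152 + (12/38)·8 + (8/38)·5 + (8/38)·(-13) + (4/38)·10 = 531/38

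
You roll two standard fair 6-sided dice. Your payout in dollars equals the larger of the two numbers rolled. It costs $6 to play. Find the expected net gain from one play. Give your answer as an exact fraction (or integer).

-55/36 dollars

Distribution of the larger of the two numbers rolled: 1 w.p. 1/36, 2 w.p. 1/12, 3 w.p. 5/36, 4 w.p. 7/36, 5 w.p. 1/4, 6 w.p. 11/36
E[payout] = (1/36)·1 + (1/12)·2 + (5/36)·3 + (7/36)·4 + (1/4)·5 + (11/36)·6 = 161/36
Expected profit = 161/36 − 6 = -55/36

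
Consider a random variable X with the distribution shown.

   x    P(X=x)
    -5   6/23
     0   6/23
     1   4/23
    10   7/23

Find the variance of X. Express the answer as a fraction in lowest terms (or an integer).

17706/529

E[X] = (6/23)·(-5) + (6/23)·0 + (4/23)·1 + (7/23)·10 = 44/23
E[X²] = (6/23)·25 + (6/23)·0 + (4/23)·1 + (7/23)·100 = 854/23
Var(X) = 854/23 − (44/23)² = 17706/529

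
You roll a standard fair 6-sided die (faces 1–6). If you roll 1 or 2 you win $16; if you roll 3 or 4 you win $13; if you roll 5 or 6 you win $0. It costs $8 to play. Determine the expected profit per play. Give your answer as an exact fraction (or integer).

5/3 dollars

E[payout] = (1/3)·0 + (1/3)·13 + (1/3)·16 = 29/3
Expected profit = 29/3 − 8 = 5/3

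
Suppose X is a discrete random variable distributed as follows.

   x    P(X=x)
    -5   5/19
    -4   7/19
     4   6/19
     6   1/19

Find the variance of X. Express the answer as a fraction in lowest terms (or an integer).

E[X] = (5/19)·(-5) + (7/19)·(-4) + (6/19)·4 + (1/19)·6 = -23/19
E[X²] = (5/19)·25 + (7/19)·16 + (6/19)·16 + (1/19)·36 = 369/19
Var(X) = 369/19 − (-23/19)² = 6482/361

6482/361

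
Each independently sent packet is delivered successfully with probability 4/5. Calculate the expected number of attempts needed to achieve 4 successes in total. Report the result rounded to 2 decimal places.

By linearity (sum of 4 independent geometric waits), E[trials] = 4/p = 4/(4/5) = 5.
≈ 5.00

5.00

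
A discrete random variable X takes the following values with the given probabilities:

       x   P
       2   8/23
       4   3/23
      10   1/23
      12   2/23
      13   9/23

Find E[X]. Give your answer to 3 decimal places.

7.783

E[X] = (8/23)·2 + (3/23)·4 + (1/23)·10 + (2/23)·12 + (9/23)·13
     = 179/23 ≈ 7.783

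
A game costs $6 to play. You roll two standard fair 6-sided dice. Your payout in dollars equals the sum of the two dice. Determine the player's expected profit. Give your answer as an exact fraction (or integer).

$1

Distribution of the sum of the two dice: 2 w.p. 1/36, 3 w.p. 1/18, 4 w.p. 1/12, 5 w.p. 1/9, 6 w.p. 5/36, 7 w.p. 1/6, …
E[payout] = (1/36)·2 + (1/18)·3 + (1/12)·4 + (1/9)·5 + (5/36)·6 + (1/6)·7 + (5/36)·8 + (1/9)·9 + (1/12)·10 + (1/18)·11 + (1/36)·12 = 7
Expected profit = 7 − 6 = 1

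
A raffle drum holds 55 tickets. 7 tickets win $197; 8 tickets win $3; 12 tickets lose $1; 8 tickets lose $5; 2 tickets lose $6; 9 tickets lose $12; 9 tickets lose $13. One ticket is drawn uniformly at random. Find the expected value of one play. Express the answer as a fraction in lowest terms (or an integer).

E[payout] = (7/55)·197 + (8/55)·3 + (12/55)·(-1) + (8/55)·(-5) + (2/55)·(-6) + (9/55)·(-12) + (9/55)·(-13) = 1114/55

1114/55 dollars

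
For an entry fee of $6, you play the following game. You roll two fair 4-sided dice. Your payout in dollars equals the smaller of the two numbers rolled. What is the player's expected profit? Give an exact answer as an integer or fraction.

-33/8 dollars

Distribution of the smaller of the two numbers rolled: 1 w.p. 7/16, 2 w.p. 5/16, 3 w.p. 3/16, 4 w.p. 1/16
E[payout] = (7/16)·1 + (5/16)·2 + (3/16)·3 + (1/16)·4 = 15/8
Expected profit = 15/8 − 6 = -33/8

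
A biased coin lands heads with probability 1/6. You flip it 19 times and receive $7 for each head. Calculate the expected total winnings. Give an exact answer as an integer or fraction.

133/6 dollars

E[#heads] = 19·1/6 = 19/6 (linearity over flips).
E[winnings] = 7·19/6 = 133/6.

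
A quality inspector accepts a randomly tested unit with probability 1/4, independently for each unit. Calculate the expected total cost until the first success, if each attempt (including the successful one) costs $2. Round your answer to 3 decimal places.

$8.000

E[#attempts] = 1/p = 4; E[cost] = 2·4 = 8.
≈ 8.000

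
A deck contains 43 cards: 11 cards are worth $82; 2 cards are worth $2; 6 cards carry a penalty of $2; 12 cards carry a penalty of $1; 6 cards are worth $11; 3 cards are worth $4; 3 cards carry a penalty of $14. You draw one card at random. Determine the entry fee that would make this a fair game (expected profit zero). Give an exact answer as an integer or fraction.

E[payout] = (11/43)·82 + (2/43)·2 + (6/43)·(-2) + (12/43)·(-1) + (6/43)·11 + (3/43)·4 + (3/43)·(-14) = 918/43
Fair fee = E[payout] = 918/43

918/43 dollars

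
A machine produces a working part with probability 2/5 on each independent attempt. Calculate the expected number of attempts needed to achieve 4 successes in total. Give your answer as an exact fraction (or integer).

10

By linearity (sum of 4 independent geometric waits), E[trials] = 4/p = 4/(2/5) = 10.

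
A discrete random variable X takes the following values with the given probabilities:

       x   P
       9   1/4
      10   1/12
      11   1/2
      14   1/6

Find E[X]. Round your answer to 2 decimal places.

10.92

E[X] = (1/4)·9 + (1/12)·10 + (1/2)·11 + (1/6)·14
     = 131/12 ≈ 10.92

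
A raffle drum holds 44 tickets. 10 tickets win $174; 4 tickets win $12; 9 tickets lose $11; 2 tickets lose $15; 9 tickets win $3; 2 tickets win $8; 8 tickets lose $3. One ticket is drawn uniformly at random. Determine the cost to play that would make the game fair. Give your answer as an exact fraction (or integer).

839/22 dollars

E[payout] = (10/44)·174 + (4/44)·12 + (9/44)·(-11) + (2/44)·(-15) + (9/44)·3 + (2/44)·8 + (8/44)·(-3) = 839/22
Fair fee = E[payout] = 839/22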